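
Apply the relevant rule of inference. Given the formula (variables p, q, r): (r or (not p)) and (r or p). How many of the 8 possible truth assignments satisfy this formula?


Evaluate all 8 assignments for p, q, r:
p=0, q=0, r=0: 0
p=0, q=0, r=1: 1
p=0, q=1, r=0: 0
p=0, q=1, r=1: 1
p=1, q=0, r=0: 0
p=1, q=0, r=1: 1
p=1, q=1, r=0: 0
p=1, q=1, r=1: 1
Satisfying count = 4

4


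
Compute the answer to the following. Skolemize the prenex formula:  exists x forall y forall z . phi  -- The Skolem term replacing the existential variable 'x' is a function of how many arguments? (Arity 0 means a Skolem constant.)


Quantifier prefix: exists x forall y forall z
'x' is existentially quantified at position 1.
No universal quantifiers precede it.
Skolem function arity = 0 (a Skolem constant)

0


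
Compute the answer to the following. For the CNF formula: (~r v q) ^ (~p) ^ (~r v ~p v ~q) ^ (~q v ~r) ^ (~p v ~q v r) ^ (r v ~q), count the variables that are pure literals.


Check each variable for pure literal status:
p: pure negative
q: mixed (not pure)
r: mixed (not pure)
Pure literal count = 1

1


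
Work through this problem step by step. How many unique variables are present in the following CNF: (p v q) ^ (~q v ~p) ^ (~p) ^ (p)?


Identify each variable that appears in the formula.
Variables found: p, q
Count = 2

2


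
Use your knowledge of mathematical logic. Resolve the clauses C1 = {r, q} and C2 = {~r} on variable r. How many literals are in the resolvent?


Remove r from C1 and ~r from C2.
C1 remainder: {q}
C2 remainder: {}
Union (resolvent): {q}
Resolvent has 1 literal(s).

1


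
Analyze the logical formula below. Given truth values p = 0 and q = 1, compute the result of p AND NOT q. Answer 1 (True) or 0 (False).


p = 0, q = 1
Operation: p AND NOT q
Evaluate: 0 AND NOT 1 = 0

0


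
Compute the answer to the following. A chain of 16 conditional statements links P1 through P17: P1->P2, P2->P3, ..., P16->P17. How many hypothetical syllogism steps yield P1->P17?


With 16 implications in a chain connecting 17 propositions:
P1->P2, P2->P3, ..., P16->P17
Steps needed = (number of implications) - 1 = 16 - 1 = 15

15


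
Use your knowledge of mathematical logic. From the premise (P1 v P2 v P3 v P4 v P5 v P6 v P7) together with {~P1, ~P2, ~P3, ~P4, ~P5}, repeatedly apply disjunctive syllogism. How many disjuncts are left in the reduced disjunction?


Original disjuncts (7): P1, P2, P3, P4, P5, P6, P7
Negated (eliminate): ~P1, ~P2, ~P3, ~P4, ~P5
Remaining disjuncts: P6, P7
Count = 7 - 5 = 2

2


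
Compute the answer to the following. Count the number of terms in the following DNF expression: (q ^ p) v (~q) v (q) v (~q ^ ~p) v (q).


A DNF formula is a disjunction of terms (conjunctions).
Terms are separated by v.
Counting the disjuncts: 5 terms.

5


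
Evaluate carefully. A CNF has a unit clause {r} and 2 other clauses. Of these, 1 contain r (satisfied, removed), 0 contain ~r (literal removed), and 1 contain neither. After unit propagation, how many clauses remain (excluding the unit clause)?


Satisfied (removed): 1
Shortened (remain): 0
Unchanged (remain): 1
Remaining = 0 + 1 = 1

1


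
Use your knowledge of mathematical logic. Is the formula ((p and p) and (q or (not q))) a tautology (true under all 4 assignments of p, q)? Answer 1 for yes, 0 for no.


Check all 4 assignments:
p=0, q=0: 0
p=0, q=1: 0
p=1, q=0: 1
p=1, q=1: 1
Satisfying count = 2/4.
Tautology iff count = 4: no.

0


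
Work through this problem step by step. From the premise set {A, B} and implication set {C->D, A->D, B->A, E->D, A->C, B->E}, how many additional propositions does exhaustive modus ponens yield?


Initial facts: {A, B}
Apply modus ponens to closure:
  A and A->D  =>  D
  A and A->C  =>  C
  B and B->E  =>  E
Final known: {A, B, C, D, E}
New propositions: {C, D, E}
Count = 3

3


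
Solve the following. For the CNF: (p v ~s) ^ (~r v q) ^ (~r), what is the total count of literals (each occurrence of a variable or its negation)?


Counting literals in each clause:
Clause 1: 2 literal(s)
Clause 2: 2 literal(s)
Clause 3: 1 literal(s)
Total = 5

5


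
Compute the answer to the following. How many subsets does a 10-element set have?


The power set of a set with n elements has 2^n elements.
|P(S)| = 2^10 = 1024

1024


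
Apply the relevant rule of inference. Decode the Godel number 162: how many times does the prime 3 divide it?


Factorize 162 by dividing by 3 repeatedly.
Division steps: 3 divides 162 exactly 4 time(s).
Exponent of 3 = 4

4


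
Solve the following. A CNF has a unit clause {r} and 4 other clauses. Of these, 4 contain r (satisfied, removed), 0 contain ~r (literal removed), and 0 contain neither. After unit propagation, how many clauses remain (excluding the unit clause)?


Satisfied (removed): 4
Shortened (remain): 0
Unchanged (remain): 0
Remaining = 0 + 0 = 0

0


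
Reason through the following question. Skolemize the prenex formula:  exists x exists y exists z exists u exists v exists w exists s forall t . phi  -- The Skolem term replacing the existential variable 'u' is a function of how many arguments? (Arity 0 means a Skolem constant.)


Quantifier prefix: exists x exists y exists z exists u exists v exists w exists s forall t
'u' is existentially quantified at position 4.
No universal quantifiers precede it.
Skolem function arity = 0 (a Skolem constant)

0


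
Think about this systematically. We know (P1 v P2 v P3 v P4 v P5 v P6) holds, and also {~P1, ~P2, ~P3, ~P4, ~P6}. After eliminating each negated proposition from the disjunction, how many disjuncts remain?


Original disjuncts (6): P1, P2, P3, P4, P5, P6
Negated (eliminate): ~P1, ~P2, ~P3, ~P4, ~P6
Remaining disjuncts: P5
Count = 6 - 5 = 1

1


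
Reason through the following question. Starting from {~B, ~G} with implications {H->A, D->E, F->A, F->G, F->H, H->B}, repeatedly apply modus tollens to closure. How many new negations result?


Initial negated facts: {~B, ~G}
Apply modus tollens to closure:
  ~G and F->G  =>  ~F
  ~B and H->B  =>  ~H
Final negated: {~B, ~F, ~G, ~H}
New negations: {~F, ~H}
Count = 2

2


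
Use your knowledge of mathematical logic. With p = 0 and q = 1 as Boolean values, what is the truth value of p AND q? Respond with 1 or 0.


p = 0, q = 1
Operation: p AND q
Evaluate: 0 AND 1 = 0

0


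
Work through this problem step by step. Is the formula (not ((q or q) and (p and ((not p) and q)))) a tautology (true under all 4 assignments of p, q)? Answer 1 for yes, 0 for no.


Check all 4 assignments:
p=0, q=0: 1
p=0, q=1: 1
p=1, q=0: 1
p=1, q=1: 1
Satisfying count = 4/4.
Tautology iff count = 4: yes.

1


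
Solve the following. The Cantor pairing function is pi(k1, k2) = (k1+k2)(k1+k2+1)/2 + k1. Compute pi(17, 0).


k1 + k2 = 17
(k1+k2)(k1+k2+1)/2 = 17 * 18 / 2 = 153
pi = 153 + 17 = 170

170


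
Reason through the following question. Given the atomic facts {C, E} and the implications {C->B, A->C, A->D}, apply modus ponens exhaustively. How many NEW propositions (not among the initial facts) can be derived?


Initial facts: {C, E}
Apply modus ponens to closure:
  C and C->B  =>  B
Final known: {B, C, E}
New propositions: {B}
Count = 1

1


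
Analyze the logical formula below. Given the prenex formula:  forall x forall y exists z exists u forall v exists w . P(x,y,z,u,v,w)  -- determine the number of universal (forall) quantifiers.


Quantifier prefix: forall x forall y exists z exists u forall v exists w
Mark each quantifier type:
  U U E E U E
Universal count = 3, Existential count = 3
Asked for universal (forall) quantifiers: 3

3


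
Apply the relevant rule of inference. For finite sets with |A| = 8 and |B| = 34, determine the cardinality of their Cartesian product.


The Cartesian product A x B contains all ordered pairs (a, b).
|A x B| = |A| * |B| = 8 * 34 = 272

272


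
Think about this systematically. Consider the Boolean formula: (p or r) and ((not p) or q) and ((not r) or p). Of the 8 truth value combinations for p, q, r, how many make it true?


Evaluate all 8 assignments for p, q, r:
p=0, q=0, r=0: 0
p=0, q=0, r=1: 0
p=0, q=1, r=0: 0
p=0, q=1, r=1: 0
p=1, q=0, r=0: 0
p=1, q=0, r=1: 0
p=1, q=1, r=0: 1
p=1, q=1, r=1: 1
Satisfying count = 2

2


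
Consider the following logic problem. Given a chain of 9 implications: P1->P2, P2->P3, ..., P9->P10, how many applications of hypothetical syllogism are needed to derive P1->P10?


With 9 implications in a chain connecting 10 propositions:
P1->P2, P2->P3, ..., P9->P10
Steps needed = (number of implications) - 1 = 9 - 1 = 8

8


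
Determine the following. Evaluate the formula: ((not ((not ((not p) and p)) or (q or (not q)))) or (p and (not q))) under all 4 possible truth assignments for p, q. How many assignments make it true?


Check all 4 assignments:
p=0, q=0: 0
p=0, q=1: 0
p=1, q=0: 1
p=1, q=1: 0
Count of True = 1

1


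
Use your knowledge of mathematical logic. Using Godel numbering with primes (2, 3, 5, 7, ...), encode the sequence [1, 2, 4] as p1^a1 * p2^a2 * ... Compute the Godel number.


Encode each element as an exponent of the corresponding prime:
  2^1 = 2
  3^2 = 9
  5^4 = 625
Product = 2 * 9 * 625 = 11250

11250


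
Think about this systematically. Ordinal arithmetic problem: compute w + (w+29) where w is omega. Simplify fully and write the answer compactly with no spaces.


Compute w + (w+29).
Ordinal + is associative but NOT commutative; for finite n>0, n + w = w but w + n stays w+n.
w + (w+29) = (w+w) + 29 = w*2+29.
Result = w*2+29

w*2+29


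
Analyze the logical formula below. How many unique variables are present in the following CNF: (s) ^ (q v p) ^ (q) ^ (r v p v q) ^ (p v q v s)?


Identify each variable that appears in the formula.
Variables found: p, q, r, s
Count = 4

4


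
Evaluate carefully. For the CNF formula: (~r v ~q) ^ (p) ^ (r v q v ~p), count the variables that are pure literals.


Check each variable for pure literal status:
p: mixed (not pure)
q: mixed (not pure)
r: mixed (not pure)
Pure literal count = 0

0


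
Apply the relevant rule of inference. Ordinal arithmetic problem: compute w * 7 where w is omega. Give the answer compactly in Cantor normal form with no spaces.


Compute w * 7.
Ordinal * is associative and left-distributive over +, but NOT commutative; for finite n>1, n*w = w but w*n stays w*n.
w * 7 means 7 copies of w concatenated: w*7.
Result = w*7

w*7


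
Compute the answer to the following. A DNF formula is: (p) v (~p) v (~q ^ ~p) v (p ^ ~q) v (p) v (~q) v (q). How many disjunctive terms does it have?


A DNF formula is a disjunction of terms (conjunctions).
Terms are separated by v.
Counting the disjuncts: 7 terms.

7


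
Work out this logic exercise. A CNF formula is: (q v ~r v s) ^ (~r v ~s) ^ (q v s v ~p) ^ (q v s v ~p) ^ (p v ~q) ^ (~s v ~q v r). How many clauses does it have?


A CNF formula is a conjunction of clauses.
Clauses are separated by ^.
Counting the conjuncts: 6 clauses.

6


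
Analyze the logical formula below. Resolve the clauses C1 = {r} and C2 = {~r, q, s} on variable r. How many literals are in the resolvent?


Remove r from C1 and ~r from C2.
C1 remainder: {}
C2 remainder: {q, s}
Union (resolvent): {q, s}
Resolvent has 2 literal(s).

2


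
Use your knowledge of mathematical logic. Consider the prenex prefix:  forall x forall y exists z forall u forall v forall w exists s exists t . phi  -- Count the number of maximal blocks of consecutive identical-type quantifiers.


Quantifier-type sequence: A A E A A A E E  (A=forall, E=exists)
Group into maximal same-type runs:
  Ax2 | Ex1 | Ax3 | Ex2
Number of blocks = 4

4


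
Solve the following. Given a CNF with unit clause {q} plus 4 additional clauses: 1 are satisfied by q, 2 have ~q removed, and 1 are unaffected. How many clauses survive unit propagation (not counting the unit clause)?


Satisfied (removed): 1
Shortened (remain): 2
Unchanged (remain): 1
Remaining = 2 + 1 = 3

3


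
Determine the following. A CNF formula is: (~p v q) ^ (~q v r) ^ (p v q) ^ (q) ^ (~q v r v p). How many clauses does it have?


A CNF formula is a conjunction of clauses.
Clauses are separated by ^.
Counting the conjuncts: 5 clauses.

5


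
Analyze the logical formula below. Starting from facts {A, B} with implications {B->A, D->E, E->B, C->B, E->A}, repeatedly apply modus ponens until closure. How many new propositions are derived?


Initial facts: {A, B}
Apply modus ponens to closure:
  (no implication fires)
Final known: {A, B}
New propositions: {(none)}
Count = 0

0


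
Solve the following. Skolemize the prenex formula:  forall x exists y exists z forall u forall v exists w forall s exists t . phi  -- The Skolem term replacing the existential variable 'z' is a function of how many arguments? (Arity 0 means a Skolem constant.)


Quantifier prefix: forall x exists y exists z forall u forall v exists w forall s exists t
'z' is existentially quantified at position 3.
Universal variables preceding it: x
Skolem function arity = 1

1


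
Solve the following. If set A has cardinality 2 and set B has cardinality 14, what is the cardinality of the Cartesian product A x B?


The Cartesian product A x B contains all ordered pairs (a, b).
|A x B| = |A| * |B| = 2 * 14 = 28

28


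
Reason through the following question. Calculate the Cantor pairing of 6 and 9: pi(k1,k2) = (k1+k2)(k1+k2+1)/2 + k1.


k1 + k2 = 15
(k1+k2)(k1+k2+1)/2 = 15 * 16 / 2 = 120
pi = 120 + 6 = 126

126


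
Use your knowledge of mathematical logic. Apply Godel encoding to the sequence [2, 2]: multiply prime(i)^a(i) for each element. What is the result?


Encode each element as an exponent of the corresponding prime:
  2^2 = 4
  3^2 = 9
Product = 4 * 9 = 36

36


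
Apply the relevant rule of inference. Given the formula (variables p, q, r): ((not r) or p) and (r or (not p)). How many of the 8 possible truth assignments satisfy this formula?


Evaluate all 8 assignments for p, q, r:
p=0, q=0, r=0: 1
p=0, q=0, r=1: 0
p=0, q=1, r=0: 1
p=0, q=1, r=1: 0
p=1, q=0, r=0: 0
p=1, q=0, r=1: 1
p=1, q=1, r=0: 0
p=1, q=1, r=1: 1
Satisfying count = 4

4


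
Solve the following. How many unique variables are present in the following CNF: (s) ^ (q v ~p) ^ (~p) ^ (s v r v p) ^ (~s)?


Identify each variable that appears in the formula.
Variables found: p, q, r, s
Count = 4

4


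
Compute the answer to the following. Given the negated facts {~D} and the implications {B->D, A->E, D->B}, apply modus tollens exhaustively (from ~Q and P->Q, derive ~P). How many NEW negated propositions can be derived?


Initial negated facts: {~D}
Apply modus tollens to closure:
  ~D and B->D  =>  ~B
Final negated: {~B, ~D}
New negations: {~B}
Count = 1

1


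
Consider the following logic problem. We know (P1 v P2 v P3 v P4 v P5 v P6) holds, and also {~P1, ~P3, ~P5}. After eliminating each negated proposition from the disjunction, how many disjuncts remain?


Original disjuncts (6): P1, P2, P3, P4, P5, P6
Negated (eliminate): ~P1, ~P3, ~P5
Remaining disjuncts: P2, P4, P6
Count = 6 - 3 = 3

3


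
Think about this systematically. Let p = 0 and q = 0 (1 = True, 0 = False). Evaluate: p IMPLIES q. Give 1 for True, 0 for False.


p = 0, q = 0
Operation: p IMPLIES q
Evaluate: 0 IMPLIES 0 = 1

1


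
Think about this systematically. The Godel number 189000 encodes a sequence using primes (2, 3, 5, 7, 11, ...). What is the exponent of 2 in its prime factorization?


Factorize 189000 by dividing by 2 repeatedly.
Division steps: 2 divides 189000 exactly 3 time(s).
Exponent of 2 = 3

3


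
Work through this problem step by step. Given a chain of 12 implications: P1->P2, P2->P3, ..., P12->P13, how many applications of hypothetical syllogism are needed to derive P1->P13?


With 12 implications in a chain connecting 13 propositions:
P1->P2, P2->P3, ..., P12->P13
Steps needed = (number of implications) - 1 = 12 - 1 = 11

11


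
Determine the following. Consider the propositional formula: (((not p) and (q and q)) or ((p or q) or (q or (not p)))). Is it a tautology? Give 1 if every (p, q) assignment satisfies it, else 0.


Check all 4 assignments:
p=0, q=0: 1
p=0, q=1: 1
p=1, q=0: 1
p=1, q=1: 1
Satisfying count = 4/4.
Tautology iff count = 4: yes.

1


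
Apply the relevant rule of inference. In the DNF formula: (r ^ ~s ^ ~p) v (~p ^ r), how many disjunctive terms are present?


A DNF formula is a disjunction of terms (conjunctions).
Terms are separated by v.
Counting the disjuncts: 2 terms.

2


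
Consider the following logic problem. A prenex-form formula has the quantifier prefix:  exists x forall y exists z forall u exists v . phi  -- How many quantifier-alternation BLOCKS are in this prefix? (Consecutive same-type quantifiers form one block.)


Quantifier-type sequence: E A E A E  (A=forall, E=exists)
Group into maximal same-type runs:
  Ex1 | Ax1 | Ex1 | Ax1 | Ex1
Number of blocks = 5

5


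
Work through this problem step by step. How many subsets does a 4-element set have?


The power set of a set with n elements has 2^n elements.
|P(S)| = 2^4 = 16

16


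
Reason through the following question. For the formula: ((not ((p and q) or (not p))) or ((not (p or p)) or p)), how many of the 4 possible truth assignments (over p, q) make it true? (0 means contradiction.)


Check all 4 assignments:
p=0, q=0: 1
p=0, q=1: 1
p=1, q=0: 1
p=1, q=1: 1
Count of True = 4

4


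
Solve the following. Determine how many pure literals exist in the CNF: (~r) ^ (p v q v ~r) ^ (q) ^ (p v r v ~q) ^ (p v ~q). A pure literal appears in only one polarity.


Check each variable for pure literal status:
p: pure positive
q: mixed (not pure)
r: mixed (not pure)
Pure literal count = 1

1


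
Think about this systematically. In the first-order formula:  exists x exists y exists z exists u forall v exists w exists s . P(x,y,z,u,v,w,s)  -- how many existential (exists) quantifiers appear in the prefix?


Quantifier prefix: exists x exists y exists z exists u forall v exists w exists s
Mark each quantifier type:
  E E E E U E E
Universal count = 1, Existential count = 6
Asked for existential (exists) quantifiers: 6

6


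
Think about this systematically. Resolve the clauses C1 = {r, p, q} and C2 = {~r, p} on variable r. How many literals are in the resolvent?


Remove r from C1 and ~r from C2.
C1 remainder: {p, q}
C2 remainder: {p}
Union (resolvent): {p, q}
Resolvent has 2 literal(s).

2


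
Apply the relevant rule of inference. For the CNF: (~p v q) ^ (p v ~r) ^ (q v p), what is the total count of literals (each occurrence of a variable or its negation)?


Counting literals in each clause:
Clause 1: 2 literal(s)
Clause 2: 2 literal(s)
Clause 3: 2 literal(s)
Total = 6

6


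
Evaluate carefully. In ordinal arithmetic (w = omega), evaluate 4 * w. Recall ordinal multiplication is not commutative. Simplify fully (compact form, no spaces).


Compute 4 * w.
Ordinal * is associative and left-distributive over +, but NOT commutative; for finite n>1, n*w = w but w*n stays w*n.
For finite n>0, n * w = sup{n*k : k<w} = w. So 4 * w = w.
Result = w

w


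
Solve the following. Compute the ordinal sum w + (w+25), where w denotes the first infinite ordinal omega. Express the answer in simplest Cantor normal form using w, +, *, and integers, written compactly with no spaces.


Compute w + (w+25).
Ordinal + is associative but NOT commutative; for finite n>0, n + w = w but w + n stays w+n.
w + (w+25) = (w+w) + 25 = w*2+25.
Result = w*2+25

w*2+25


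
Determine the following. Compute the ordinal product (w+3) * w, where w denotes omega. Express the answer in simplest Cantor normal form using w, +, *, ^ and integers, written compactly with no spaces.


Compute (w+3) * w.
Ordinal * is associative and left-distributive over +, but NOT commutative; for finite n>1, n*w = w but w*n stays w*n.
(w+3) * w = sup{(w+3)*k : k<w} = sup{w*k+3} = w^2 (the +3 tail is absorbed in the limit).
Result = w^2

w^2


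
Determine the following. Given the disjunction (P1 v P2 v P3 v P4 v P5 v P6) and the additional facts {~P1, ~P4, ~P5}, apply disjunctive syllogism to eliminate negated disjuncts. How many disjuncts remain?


Original disjuncts (6): P1, P2, P3, P4, P5, P6
Negated (eliminate): ~P1, ~P4, ~P5
Remaining disjuncts: P2, P3, P6
Count = 6 - 3 = 3

3


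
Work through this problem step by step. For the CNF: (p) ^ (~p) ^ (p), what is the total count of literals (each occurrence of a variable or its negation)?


Counting literals in each clause:
Clause 1: 1 literal(s)
Clause 2: 1 literal(s)
Clause 3: 1 literal(s)
Total = 3

3


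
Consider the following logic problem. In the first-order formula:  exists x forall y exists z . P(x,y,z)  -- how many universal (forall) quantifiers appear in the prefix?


Quantifier prefix: exists x forall y exists z
Mark each quantifier type:
  E U E
Universal count = 1, Existential count = 2
Asked for universal (forall) quantifiers: 1

1


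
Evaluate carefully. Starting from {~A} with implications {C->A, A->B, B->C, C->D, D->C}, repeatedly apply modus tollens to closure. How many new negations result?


Initial negated facts: {~A}
Apply modus tollens to closure:
  ~A and C->A  =>  ~C
  ~C and B->C  =>  ~B
  ~C and D->C  =>  ~D
Final negated: {~A, ~B, ~C, ~D}
New negations: {~B, ~C, ~D}
Count = 3

3


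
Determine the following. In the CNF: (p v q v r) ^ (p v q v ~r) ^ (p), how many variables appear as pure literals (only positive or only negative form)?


Check each variable for pure literal status:
p: pure positive
q: pure positive
r: mixed (not pure)
Pure literal count = 2

2


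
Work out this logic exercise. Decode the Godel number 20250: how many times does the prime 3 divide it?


Factorize 20250 by dividing by 3 repeatedly.
Division steps: 3 divides 20250 exactly 4 time(s).
Exponent of 3 = 4

4


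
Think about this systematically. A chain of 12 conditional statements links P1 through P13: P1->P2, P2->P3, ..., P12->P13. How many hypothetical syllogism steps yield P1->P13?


With 12 implications in a chain connecting 13 propositions:
P1->P2, P2->P3, ..., P12->P13
Steps needed = (number of implications) - 1 = 12 - 1 = 11

11


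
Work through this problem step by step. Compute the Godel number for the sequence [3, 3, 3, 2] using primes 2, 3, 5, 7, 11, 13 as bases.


Encode each element as an exponent of the corresponding prime:
  2^3 = 8
  3^3 = 27
  5^3 = 125
  7^2 = 49
Product = 8 * 27 * 125 * 49 = 1323000

1323000


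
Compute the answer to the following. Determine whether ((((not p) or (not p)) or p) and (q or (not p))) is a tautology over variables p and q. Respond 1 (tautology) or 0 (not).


Check all 4 assignments:
p=0, q=0: 1
p=0, q=1: 1
p=1, q=0: 0
p=1, q=1: 1
Satisfying count = 3/4.
Tautology iff count = 4: no.

0


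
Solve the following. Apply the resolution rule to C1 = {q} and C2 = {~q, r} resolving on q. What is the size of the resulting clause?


Remove q from C1 and ~q from C2.
C1 remainder: {}
C2 remainder: {r}
Union (resolvent): {r}
Resolvent has 1 literal(s).

1


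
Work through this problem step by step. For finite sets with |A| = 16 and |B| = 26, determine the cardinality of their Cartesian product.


The Cartesian product A x B contains all ordered pairs (a, b).
|A x B| = |A| * |B| = 16 * 26 = 416

416


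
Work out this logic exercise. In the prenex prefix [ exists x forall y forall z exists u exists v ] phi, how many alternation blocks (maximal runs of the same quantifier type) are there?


Quantifier-type sequence: E A A E E  (A=forall, E=exists)
Group into maximal same-type runs:
  Ex1 | Ax2 | Ex2
Number of blocks = 3

3


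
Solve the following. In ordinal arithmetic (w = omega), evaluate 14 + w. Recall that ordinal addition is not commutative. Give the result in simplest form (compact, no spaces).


Compute 14 + w.
Ordinal + is associative but NOT commutative; for finite n>0, n + w = w but w + n stays w+n.
Any finite left addend is absorbed by w on the right: 14 + w = w.
Result = w

w


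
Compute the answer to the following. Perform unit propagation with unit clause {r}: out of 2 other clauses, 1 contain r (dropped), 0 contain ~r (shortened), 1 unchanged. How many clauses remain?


Satisfied (removed): 1
Shortened (remain): 0
Unchanged (remain): 1
Remaining = 0 + 1 = 1

1


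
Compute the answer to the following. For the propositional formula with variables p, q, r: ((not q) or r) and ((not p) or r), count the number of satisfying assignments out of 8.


Evaluate all 8 assignments for p, q, r:
p=0, q=0, r=0: 1
p=0, q=0, r=1: 1
p=0, q=1, r=0: 0
p=0, q=1, r=1: 1
p=1, q=0, r=0: 0
p=1, q=0, r=1: 1
p=1, q=1, r=0: 0
p=1, q=1, r=1: 1
Satisfying count = 5

5


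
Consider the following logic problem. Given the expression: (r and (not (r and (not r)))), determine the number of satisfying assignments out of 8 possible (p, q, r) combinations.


Check all 8 assignments:
p=0, q=0, r=0: 0
p=0, q=0, r=1: 1
p=0, q=1, r=0: 0
p=0, q=1, r=1: 1
p=1, q=0, r=0: 0
p=1, q=0, r=1: 1
p=1, q=1, r=0: 0
p=1, q=1, r=1: 1
Count of True = 4

4


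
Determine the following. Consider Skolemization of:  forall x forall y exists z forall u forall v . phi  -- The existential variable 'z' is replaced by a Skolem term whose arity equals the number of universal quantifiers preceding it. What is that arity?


Quantifier prefix: forall x forall y exists z forall u forall v
'z' is existentially quantified at position 3.
Universal variables preceding it: x, y
Skolem function arity = 2

2


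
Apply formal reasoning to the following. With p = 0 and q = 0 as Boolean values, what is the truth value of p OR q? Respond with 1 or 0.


p = 0, q = 0
Operation: p OR q
Evaluate: 0 OR 0 = 0

0


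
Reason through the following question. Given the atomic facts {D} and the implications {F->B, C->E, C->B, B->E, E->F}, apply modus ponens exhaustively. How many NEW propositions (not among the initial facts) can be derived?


Initial facts: {D}
Apply modus ponens to closure:
  (no implication fires)
Final known: {D}
New propositions: {(none)}
Count = 0

0


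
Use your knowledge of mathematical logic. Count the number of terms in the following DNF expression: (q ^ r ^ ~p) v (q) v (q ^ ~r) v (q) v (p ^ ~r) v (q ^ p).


A DNF formula is a disjunction of terms (conjunctions).
Terms are separated by v.
Counting the disjuncts: 6 terms.

6


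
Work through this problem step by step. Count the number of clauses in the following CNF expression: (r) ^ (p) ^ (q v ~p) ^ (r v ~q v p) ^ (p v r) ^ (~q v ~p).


A CNF formula is a conjunction of clauses.
Clauses are separated by ^.
Counting the conjuncts: 6 clauses.

6


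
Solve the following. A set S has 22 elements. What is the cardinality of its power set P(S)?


The power set of a set with n elements has 2^n elements.
|P(S)| = 2^22 = 4194304

4194304


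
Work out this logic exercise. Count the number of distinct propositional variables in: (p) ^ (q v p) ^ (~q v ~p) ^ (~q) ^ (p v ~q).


Identify each variable that appears in the formula.
Variables found: p, q
Count = 2

2


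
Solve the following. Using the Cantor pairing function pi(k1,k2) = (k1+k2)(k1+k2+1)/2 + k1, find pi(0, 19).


k1 + k2 = 19
(k1+k2)(k1+k2+1)/2 = 19 * 20 / 2 = 190
pi = 190 + 0 = 190

190


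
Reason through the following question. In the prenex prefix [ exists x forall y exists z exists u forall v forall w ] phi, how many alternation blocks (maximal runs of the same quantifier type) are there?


Quantifier-type sequence: E A E E A A  (A=forall, E=exists)
Group into maximal same-type runs:
  Ex1 | Ax1 | Ex2 | Ax2
Number of blocks = 4

4


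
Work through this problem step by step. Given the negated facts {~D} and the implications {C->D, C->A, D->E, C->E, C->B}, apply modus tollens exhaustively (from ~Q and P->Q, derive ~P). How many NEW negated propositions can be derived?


Initial negated facts: {~D}
Apply modus tollens to closure:
  ~D and C->D  =>  ~C
Final negated: {~C, ~D}
New negations: {~C}
Count = 1

1


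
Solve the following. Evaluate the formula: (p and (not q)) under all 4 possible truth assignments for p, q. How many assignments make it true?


Check all 4 assignments:
p=0, q=0: 0
p=0, q=1: 0
p=1, q=0: 1
p=1, q=1: 0
Count of True = 1

1


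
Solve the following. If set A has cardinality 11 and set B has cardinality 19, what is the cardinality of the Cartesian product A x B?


The Cartesian product A x B contains all ordered pairs (a, b).
|A x B| = |A| * |B| = 11 * 19 = 209

209


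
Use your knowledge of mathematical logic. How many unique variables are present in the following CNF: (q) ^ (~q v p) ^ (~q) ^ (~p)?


Identify each variable that appears in the formula.
Variables found: p, q
Count = 2

2


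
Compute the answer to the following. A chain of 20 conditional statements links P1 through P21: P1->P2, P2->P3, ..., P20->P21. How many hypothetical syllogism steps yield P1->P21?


With 20 implications in a chain connecting 21 propositions:
P1->P2, P2->P3, ..., P20->P21
Steps needed = (number of implications) - 1 = 20 - 1 = 19

19


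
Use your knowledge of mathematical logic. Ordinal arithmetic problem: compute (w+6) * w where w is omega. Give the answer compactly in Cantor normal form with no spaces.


Compute (w+6) * w.
Ordinal * is associative and left-distributive over +, but NOT commutative; for finite n>1, n*w = w but w*n stays w*n.
(w+6) * w = sup{(w+6)*k : k<w} = sup{w*k+6} = w^2 (the +6 tail is absorbed in the limit).
Result = w^2

w^2


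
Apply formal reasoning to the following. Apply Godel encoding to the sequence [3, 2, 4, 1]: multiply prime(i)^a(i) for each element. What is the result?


Encode each element as an exponent of the corresponding prime:
  2^3 = 8
  3^2 = 9
  5^4 = 625
  7^1 = 7
Product = 8 * 9 * 625 * 7 = 315000

315000


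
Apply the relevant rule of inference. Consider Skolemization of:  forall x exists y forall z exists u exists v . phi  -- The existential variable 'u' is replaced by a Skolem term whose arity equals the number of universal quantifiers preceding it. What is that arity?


Quantifier prefix: forall x exists y forall z exists u exists v
'u' is existentially quantified at position 4.
Universal variables preceding it: x, z
Skolem function arity = 2

2


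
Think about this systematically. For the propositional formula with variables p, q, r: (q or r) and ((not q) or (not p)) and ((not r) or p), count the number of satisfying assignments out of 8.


Evaluate all 8 assignments for p, q, r:
p=0, q=0, r=0: 0
p=0, q=0, r=1: 0
p=0, q=1, r=0: 1
p=0, q=1, r=1: 0
p=1, q=0, r=0: 0
p=1, q=0, r=1: 1
p=1, q=1, r=0: 0
p=1, q=1, r=1: 0
Satisfying count = 2

2


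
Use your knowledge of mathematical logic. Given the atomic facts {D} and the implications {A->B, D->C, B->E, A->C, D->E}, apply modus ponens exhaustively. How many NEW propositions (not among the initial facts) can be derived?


Initial facts: {D}
Apply modus ponens to closure:
  D and D->C  =>  C
  D and D->E  =>  E
Final known: {C, D, E}
New propositions: {C, E}
Count = 2

2


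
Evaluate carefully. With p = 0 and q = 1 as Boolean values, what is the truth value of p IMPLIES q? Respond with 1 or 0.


p = 0, q = 1
Operation: p IMPLIES q
Evaluate: 0 IMPLIES 1 = 1

1


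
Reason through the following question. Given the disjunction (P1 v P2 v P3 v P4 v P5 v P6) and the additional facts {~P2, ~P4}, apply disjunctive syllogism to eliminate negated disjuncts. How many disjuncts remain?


Original disjuncts (6): P1, P2, P3, P4, P5, P6
Negated (eliminate): ~P2, ~P4
Remaining disjuncts: P1, P3, P5, P6
Count = 6 - 2 = 4

4


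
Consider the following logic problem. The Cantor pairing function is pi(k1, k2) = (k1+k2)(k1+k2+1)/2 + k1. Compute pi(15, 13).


k1 + k2 = 28
(k1+k2)(k1+k2+1)/2 = 28 * 29 / 2 = 406
pi = 406 + 15 = 421

421


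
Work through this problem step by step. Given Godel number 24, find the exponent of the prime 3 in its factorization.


Factorize 24 by dividing by 3 repeatedly.
Division steps: 3 divides 24 exactly 1 time(s).
Exponent of 3 = 1

1


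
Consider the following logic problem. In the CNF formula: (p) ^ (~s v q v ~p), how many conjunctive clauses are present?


A CNF formula is a conjunction of clauses.
Clauses are separated by ^.
Counting the conjuncts: 2 clauses.

2


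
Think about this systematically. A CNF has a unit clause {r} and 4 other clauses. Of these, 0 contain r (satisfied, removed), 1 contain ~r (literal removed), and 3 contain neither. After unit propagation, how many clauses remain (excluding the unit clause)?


Satisfied (removed): 0
Shortened (remain): 1
Unchanged (remain): 3
Remaining = 1 + 3 = 4

4


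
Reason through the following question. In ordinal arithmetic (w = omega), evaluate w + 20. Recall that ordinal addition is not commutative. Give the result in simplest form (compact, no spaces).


Compute w + 20.
Ordinal + is associative but NOT commutative; for finite n>0, n + w = w but w + n stays w+n.
w + 20 is already in normal form (a successor ordinal beyond w).
Result = w+20

w+20


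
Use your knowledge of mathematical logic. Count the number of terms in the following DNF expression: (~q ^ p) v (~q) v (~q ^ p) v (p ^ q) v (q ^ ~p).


A DNF formula is a disjunction of terms (conjunctions).
Terms are separated by v.
Counting the disjuncts: 5 terms.

5


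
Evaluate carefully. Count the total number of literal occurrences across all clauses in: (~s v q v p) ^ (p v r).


Counting literals in each clause:
Clause 1: 3 literal(s)
Clause 2: 2 literal(s)
Total = 5

5


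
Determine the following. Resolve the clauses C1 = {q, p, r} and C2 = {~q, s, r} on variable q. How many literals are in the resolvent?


Remove q from C1 and ~q from C2.
C1 remainder: {p, r}
C2 remainder: {s, r}
Union (resolvent): {p, r, s}
Resolvent has 3 literal(s).

3


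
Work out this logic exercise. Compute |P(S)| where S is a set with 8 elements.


The power set of a set with n elements has 2^n elements.
|P(S)| = 2^8 = 256

256


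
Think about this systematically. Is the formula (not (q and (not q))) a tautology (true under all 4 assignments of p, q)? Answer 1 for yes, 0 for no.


Check all 4 assignments:
p=0, q=0: 1
p=0, q=1: 1
p=1, q=0: 1
p=1, q=1: 1
Satisfying count = 4/4.
Tautology iff count = 4: yes.

1


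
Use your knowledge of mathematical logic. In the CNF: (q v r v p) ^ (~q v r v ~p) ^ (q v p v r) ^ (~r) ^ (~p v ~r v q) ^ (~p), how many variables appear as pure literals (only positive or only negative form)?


Check each variable for pure literal status:
p: mixed (not pure)
q: mixed (not pure)
r: mixed (not pure)
Pure literal count = 0

0


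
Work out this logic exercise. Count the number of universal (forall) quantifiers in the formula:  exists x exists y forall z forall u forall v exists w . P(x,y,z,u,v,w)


Quantifier prefix: exists x exists y forall z forall u forall v exists w
Mark each quantifier type:
  E E U U U E
Universal count = 3, Existential count = 3
Asked for universal (forall) quantifiers: 3

3


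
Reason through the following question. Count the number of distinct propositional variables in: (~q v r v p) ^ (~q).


Identify each variable that appears in the formula.
Variables found: p, q, r
Count = 3

3


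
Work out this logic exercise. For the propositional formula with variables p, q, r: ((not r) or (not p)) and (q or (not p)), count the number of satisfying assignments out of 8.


Evaluate all 8 assignments for p, q, r:
p=0, q=0, r=0: 1
p=0, q=0, r=1: 1
p=0, q=1, r=0: 1
p=0, q=1, r=1: 1
p=1, q=0, r=0: 0
p=1, q=0, r=1: 0
p=1, q=1, r=0: 1
p=1, q=1, r=1: 0
Satisfying count = 5

5


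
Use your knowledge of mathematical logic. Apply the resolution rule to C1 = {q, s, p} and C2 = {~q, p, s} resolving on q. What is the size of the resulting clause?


Remove q from C1 and ~q from C2.
C1 remainder: {s, p}
C2 remainder: {p, s}
Union (resolvent): {p, s}
Resolvent has 2 literal(s).

2


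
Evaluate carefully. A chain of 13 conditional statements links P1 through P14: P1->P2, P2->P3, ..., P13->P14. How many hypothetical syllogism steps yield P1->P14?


With 13 implications in a chain connecting 14 propositions:
P1->P2, P2->P3, ..., P13->P14
Steps needed = (number of implications) - 1 = 13 - 1 = 12

12


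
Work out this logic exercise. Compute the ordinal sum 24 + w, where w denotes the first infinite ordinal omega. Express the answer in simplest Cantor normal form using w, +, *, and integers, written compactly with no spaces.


Compute 24 + w.
Ordinal + is associative but NOT commutative; for finite n>0, n + w = w but w + n stays w+n.
Any finite left addend is absorbed by w on the right: 24 + w = w.
Result = w

w


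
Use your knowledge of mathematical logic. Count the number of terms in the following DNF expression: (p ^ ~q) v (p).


A DNF formula is a disjunction of terms (conjunctions).
Terms are separated by v.
Counting the disjuncts: 2 terms.

2


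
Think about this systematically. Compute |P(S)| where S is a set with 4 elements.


The power set of a set with n elements has 2^n elements.
|P(S)| = 2^4 = 16

16


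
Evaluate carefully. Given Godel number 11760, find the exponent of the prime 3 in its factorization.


Factorize 11760 by dividing by 3 repeatedly.
Division steps: 3 divides 11760 exactly 1 time(s).
Exponent of 3 = 1

1


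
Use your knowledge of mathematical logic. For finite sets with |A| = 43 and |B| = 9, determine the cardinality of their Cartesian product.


The Cartesian product A x B contains all ordered pairs (a, b).
|A x B| = |A| * |B| = 43 * 9 = 387

387


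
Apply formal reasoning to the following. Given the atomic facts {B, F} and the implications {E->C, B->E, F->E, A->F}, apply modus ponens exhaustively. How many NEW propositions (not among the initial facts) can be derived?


Initial facts: {B, F}
Apply modus ponens to closure:
  B and B->E  =>  E
  E and E->C  =>  C
Final known: {B, C, E, F}
New propositions: {C, E}
Count = 2

2


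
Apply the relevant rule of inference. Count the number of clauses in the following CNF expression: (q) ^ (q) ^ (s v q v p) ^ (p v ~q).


A CNF formula is a conjunction of clauses.
Clauses are separated by ^.
Counting the conjuncts: 4 clauses.

4


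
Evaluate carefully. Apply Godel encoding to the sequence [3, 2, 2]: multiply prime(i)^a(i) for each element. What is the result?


Encode each element as an exponent of the corresponding prime:
  2^3 = 8
  3^2 = 9
  5^2 = 25
Product = 8 * 9 * 25 = 1800

1800


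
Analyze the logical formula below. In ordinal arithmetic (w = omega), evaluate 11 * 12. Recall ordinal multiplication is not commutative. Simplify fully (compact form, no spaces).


Compute 11 * 12.
Ordinal * is associative and left-distributive over +, but NOT commutative; for finite n>1, n*w = w but w*n stays w*n.
Both finite; ordinal * agrees with natural *: 11 * 12 = 132.
Result = 132

132


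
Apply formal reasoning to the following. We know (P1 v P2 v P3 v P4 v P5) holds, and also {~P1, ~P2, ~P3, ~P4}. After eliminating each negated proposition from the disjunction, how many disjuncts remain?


Original disjuncts (5): P1, P2, P3, P4, P5
Negated (eliminate): ~P1, ~P2, ~P3, ~P4
Remaining disjuncts: P5
Count = 5 - 4 = 1

1


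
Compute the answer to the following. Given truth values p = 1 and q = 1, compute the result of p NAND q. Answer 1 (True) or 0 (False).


p = 1, q = 1
Operation: p NAND q
Evaluate: 1 NAND 1 = 0

0


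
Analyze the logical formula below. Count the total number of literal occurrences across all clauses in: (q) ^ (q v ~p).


Counting literals in each clause:
Clause 1: 1 literal(s)
Clause 2: 2 literal(s)
Total = 3

3
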